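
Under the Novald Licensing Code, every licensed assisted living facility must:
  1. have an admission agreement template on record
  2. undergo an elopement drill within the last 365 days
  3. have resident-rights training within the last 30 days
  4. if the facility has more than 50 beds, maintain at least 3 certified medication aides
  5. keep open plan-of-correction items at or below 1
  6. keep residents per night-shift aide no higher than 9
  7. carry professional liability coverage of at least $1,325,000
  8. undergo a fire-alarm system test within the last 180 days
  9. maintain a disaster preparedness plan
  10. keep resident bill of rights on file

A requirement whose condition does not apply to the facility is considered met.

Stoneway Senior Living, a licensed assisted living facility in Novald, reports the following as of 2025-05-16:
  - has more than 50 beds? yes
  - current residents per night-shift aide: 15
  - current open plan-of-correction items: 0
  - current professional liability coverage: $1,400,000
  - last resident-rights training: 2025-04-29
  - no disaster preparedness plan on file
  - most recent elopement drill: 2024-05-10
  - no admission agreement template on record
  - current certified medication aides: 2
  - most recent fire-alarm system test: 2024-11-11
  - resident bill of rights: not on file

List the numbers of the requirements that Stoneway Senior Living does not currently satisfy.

1. admission agreement template absent → not met
2. elopement drill 371 days ago vs limit 365 → not met
3. resident-rights training 17 days ago vs limit 30 → met
4. condition 'has more than 50 beds' holds; certified medication aides 2 < 3 → not met
5. open plan-of-correction items 0 ≤ 1 → met
6. residents per night-shift aide 15 > 9 → not met
7. professional liability coverage $1,400,000 ≥ $1,325,000 → met
8. fire-alarm system test 186 days ago vs limit 180 → not met
9. disaster preparedness plan absent → not met
10. resident bill of rights absent → not met
Not met: 1, 2, 4, 6, 8, 9, 10

1, 2, 4, 6, 8, 9, 10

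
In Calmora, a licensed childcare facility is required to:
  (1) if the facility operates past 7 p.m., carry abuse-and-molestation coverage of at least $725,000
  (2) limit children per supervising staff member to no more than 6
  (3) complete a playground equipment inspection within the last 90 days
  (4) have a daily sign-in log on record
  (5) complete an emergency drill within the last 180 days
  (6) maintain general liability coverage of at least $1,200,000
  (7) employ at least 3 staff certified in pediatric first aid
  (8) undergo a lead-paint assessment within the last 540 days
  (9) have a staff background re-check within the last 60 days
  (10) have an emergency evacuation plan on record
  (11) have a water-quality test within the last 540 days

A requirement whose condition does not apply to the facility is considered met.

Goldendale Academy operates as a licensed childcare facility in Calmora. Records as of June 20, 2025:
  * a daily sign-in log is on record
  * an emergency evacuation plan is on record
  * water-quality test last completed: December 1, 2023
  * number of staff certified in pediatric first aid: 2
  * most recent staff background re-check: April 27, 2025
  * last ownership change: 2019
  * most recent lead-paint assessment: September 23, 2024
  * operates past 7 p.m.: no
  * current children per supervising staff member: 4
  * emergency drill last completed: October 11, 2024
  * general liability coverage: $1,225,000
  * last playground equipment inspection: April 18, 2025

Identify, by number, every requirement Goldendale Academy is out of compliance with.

1. condition 'operates past 7 p.m.' does not hold → requirement n/a → met
2. children per supervising staff member 4 ≤ 6 → met
3. playground equipment inspection 63 days ago vs limit 90 → met
4. daily sign-in log present → met
5. emergency drill 252 days ago vs limit 180 → not met
6. general liability coverage $1,225,000 ≥ $1,200,000 → met
7. staff certified in pediatric first aid 2 < 3 → not met
8. lead-paint assessment 270 days ago vs limit 540 → met
9. staff background re-check 54 days ago vs limit 60 → met
10. emergency evacuation plan present → met
11. water-quality test 567 days ago vs limit 540 → not met
Not met: 5, 7, 11

5, 7, 11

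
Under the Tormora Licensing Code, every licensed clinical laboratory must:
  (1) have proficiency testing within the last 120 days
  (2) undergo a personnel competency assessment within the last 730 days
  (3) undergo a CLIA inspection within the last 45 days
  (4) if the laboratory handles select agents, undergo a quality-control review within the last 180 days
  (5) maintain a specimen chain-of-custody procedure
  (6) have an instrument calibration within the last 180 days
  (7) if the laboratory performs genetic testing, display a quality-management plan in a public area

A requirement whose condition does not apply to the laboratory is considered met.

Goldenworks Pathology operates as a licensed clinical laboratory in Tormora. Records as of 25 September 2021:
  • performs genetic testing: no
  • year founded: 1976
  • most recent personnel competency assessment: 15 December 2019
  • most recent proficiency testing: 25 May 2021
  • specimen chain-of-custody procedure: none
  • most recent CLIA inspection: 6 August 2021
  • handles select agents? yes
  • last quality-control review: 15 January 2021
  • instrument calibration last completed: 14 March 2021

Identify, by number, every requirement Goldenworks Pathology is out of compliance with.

1, 3, 4, 5, 6

1. proficiency testing 123 days ago vs limit 120 → not met
2. personnel competency assessment 650 days ago vs limit 730 → met
3. CLIA inspection 50 days ago vs limit 45 → not met
4. condition 'handles select agents' holds; quality-control review 253 days ago vs limit 180 → not met
5. specimen chain-of-custody procedure absent → not met
6. instrument calibration 195 days ago vs limit 180 → not met
7. condition 'performs genetic testing' does not hold → requirement n/a → met
Not met: 1, 3, 4, 5, 6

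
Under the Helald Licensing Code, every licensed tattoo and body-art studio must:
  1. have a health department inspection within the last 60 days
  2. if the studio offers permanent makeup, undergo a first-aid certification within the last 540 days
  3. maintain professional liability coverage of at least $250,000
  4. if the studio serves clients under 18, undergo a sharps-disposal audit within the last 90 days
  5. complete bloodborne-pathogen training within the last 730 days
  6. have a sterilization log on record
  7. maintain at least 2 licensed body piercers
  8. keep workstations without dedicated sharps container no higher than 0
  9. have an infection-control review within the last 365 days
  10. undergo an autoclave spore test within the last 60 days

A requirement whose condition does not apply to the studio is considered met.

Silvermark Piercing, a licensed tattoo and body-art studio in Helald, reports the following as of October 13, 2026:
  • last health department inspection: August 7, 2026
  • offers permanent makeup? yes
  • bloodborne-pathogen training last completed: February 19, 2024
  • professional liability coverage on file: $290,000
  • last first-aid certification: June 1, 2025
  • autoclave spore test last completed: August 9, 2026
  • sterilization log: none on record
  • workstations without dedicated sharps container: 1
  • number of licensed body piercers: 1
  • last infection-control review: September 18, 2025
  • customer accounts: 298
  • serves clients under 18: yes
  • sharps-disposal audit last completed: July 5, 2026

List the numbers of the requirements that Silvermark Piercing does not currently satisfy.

1. health department inspection 67 days ago vs limit 60 → not met
2. condition 'offers permanent makeup' holds; first-aid certification 499 days ago vs limit 540 → met
3. professional liability coverage $290,000 ≥ $250,000 → met
4. condition 'serves clients under 18' holds; sharps-disposal audit 100 days ago vs limit 90 → not met
5. bloodborne-pathogen training 967 days ago vs limit 730 → not met
6. sterilization log absent → not met
7. licensed body piercers 1 < 2 → not met
8. workstations without dedicated sharps container 1 > 0 → not met
9. infection-control review 390 days ago vs limit 365 → not met
10. autoclave spore test 65 days ago vs limit 60 → not met
Not met: 1, 4, 5, 6, 7, 8, 9, 10

1, 4, 5, 6, 7, 8, 9, 10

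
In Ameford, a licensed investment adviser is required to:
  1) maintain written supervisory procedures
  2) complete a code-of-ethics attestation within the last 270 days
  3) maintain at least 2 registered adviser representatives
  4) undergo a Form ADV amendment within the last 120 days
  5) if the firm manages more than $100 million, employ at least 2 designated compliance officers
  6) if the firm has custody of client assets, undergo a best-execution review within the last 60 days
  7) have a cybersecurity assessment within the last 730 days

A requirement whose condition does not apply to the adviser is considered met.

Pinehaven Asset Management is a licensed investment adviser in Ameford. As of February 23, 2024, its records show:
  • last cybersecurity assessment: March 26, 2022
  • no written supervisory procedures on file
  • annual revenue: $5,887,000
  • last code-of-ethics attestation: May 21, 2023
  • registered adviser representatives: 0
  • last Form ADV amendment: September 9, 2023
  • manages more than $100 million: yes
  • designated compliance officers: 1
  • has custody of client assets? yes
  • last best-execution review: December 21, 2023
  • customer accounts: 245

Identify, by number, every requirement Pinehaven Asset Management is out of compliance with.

1, 2, 3, 4, 5, 6

1. written supervisory procedures absent → not met
2. code-of-ethics attestation 278 days ago vs limit 270 → not met
3. registered adviser representatives 0 < 2 → not met
4. Form ADV amendment 167 days ago vs limit 120 → not met
5. condition 'manages more than $100 million' holds; designated compliance officers 1 < 2 → not met
6. condition 'has custody of client assets' holds; best-execution review 64 days ago vs limit 60 → not met
7. cybersecurity assessment 699 days ago vs limit 730 → met
Not met: 1, 2, 3, 4, 5, 6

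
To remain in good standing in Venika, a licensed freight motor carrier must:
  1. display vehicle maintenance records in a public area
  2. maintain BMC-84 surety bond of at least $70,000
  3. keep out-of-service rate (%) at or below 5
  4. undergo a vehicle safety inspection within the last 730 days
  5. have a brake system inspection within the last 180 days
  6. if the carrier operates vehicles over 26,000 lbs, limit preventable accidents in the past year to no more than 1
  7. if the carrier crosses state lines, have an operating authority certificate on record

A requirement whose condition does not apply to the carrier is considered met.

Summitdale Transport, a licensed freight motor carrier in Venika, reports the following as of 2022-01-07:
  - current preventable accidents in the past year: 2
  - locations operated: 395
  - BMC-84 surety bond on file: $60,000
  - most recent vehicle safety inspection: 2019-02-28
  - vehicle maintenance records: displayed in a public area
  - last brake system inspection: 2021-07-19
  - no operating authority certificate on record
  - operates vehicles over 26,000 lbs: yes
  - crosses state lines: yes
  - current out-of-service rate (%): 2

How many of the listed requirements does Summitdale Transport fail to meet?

4

1. vehicle maintenance records present → met
2. BMC-84 surety bond $60,000 < $70,000 → not met
3. out-of-service rate (%) 2 ≤ 5 → met
4. vehicle safety inspection 1044 days ago vs limit 730 → not met
5. brake system inspection 172 days ago vs limit 180 → met
6. condition 'operates vehicles over 26,000 lbs' holds; preventable accidents in the past year 2 > 1 → not met
7. condition 'crosses state lines' holds; operating authority certificate absent → not met
Not met: 4 of 7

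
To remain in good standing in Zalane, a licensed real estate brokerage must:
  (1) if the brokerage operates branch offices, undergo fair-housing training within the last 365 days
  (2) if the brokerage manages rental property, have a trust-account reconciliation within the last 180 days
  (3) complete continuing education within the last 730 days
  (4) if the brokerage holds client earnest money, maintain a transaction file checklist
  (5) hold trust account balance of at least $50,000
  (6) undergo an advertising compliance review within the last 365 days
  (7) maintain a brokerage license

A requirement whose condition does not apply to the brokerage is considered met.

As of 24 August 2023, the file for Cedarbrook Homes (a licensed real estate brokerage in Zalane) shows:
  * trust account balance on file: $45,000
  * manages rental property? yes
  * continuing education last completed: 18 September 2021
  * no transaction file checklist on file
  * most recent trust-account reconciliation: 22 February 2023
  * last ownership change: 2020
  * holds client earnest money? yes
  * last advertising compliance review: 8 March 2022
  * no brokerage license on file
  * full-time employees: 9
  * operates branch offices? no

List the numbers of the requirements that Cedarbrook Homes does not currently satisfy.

2, 4, 5, 6, 7

1. condition 'operates branch offices' does not hold → requirement n/a → met
2. condition 'manages rental property' holds; trust-account reconciliation 183 days ago vs limit 180 → not met
3. continuing education 705 days ago vs limit 730 → met
4. condition 'holds client earnest money' holds; transaction file checklist absent → not met
5. trust account balance $45,000 < $50,000 → not met
6. advertising compliance review 534 days ago vs limit 365 → not met
7. brokerage license absent → not met
Not met: 2, 4, 5, 6, 7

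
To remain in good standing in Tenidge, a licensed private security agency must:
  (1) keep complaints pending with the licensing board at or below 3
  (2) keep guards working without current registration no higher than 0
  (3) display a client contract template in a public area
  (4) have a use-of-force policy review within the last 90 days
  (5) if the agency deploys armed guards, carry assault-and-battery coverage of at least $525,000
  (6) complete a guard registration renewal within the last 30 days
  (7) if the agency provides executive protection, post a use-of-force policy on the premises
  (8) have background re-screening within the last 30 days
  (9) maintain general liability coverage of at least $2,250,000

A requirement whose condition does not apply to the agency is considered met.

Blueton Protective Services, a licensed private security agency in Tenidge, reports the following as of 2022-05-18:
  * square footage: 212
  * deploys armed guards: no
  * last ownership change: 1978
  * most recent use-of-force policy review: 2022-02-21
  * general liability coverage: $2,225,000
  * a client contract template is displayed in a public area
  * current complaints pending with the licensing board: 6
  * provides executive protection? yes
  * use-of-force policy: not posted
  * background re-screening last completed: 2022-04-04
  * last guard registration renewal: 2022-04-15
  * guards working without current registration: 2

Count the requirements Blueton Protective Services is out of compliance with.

6

1. complaints pending with the licensing board 6 > 3 → not met
2. guards working without current registration 2 > 0 → not met
3. client contract template present → met
4. use-of-force policy review 86 days ago vs limit 90 → met
5. condition 'deploys armed guards' does not hold → requirement n/a → met
6. guard registration renewal 33 days ago vs limit 30 → not met
7. condition 'provides executive protection' holds; use-of-force policy absent → not met
8. background re-screening 44 days ago vs limit 30 → not met
9. general liability coverage $2,225,000 < $2,250,000 → not met
Not met: 6 of 9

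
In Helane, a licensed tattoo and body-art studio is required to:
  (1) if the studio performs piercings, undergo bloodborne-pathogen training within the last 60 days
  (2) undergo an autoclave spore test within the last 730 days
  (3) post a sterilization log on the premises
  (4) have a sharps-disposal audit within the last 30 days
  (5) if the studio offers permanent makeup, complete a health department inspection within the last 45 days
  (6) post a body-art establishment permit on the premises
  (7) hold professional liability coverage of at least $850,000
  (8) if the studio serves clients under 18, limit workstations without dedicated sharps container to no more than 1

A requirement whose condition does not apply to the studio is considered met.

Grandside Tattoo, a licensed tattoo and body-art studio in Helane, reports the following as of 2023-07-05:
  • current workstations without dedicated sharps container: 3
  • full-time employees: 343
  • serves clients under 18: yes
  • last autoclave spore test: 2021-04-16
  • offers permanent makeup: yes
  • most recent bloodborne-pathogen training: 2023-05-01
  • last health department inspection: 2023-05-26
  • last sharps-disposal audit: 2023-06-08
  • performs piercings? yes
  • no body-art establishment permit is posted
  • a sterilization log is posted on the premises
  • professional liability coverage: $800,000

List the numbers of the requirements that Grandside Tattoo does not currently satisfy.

1. condition 'performs piercings' holds; bloodborne-pathogen training 65 days ago vs limit 60 → not met
2. autoclave spore test 810 days ago vs limit 730 → not met
3. sterilization log present → met
4. sharps-disposal audit 27 days ago vs limit 30 → met
5. condition 'offers permanent makeup' holds; health department inspection 40 days ago vs limit 45 → met
6. body-art establishment permit absent → not met
7. professional liability coverage $800,000 < $850,000 → not met
8. condition 'serves clients under 18' holds; workstations without dedicated sharps container 3 > 1 → not met
Not met: 1, 2, 6, 7, 8

1, 2, 6, 7, 8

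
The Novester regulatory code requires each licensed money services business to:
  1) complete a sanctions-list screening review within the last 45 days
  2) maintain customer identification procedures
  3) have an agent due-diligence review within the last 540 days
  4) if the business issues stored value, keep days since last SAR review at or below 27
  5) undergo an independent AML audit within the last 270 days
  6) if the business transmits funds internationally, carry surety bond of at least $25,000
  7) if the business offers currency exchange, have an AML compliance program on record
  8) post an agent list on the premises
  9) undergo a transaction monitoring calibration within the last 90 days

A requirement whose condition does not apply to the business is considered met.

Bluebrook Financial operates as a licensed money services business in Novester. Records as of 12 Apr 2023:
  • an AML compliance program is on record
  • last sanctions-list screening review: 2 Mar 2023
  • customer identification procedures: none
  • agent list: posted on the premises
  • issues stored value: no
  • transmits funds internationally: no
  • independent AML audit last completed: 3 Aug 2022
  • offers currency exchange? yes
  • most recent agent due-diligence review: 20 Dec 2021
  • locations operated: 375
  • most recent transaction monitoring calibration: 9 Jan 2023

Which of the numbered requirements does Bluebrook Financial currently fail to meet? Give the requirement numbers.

2, 9

1. sanctions-list screening review 41 days ago vs limit 45 → met
2. customer identification procedures absent → not met
3. agent due-diligence review 478 days ago vs limit 540 → met
4. condition 'issues stored value' does not hold → requirement n/a → met
5. independent AML audit 252 days ago vs limit 270 → met
6. condition 'transmits funds internationally' does not hold → requirement n/a → met
7. condition 'offers currency exchange' holds; AML compliance program present → met
8. agent list present → met
9. transaction monitoring calibration 93 days ago vs limit 90 → not met
Not met: 2, 9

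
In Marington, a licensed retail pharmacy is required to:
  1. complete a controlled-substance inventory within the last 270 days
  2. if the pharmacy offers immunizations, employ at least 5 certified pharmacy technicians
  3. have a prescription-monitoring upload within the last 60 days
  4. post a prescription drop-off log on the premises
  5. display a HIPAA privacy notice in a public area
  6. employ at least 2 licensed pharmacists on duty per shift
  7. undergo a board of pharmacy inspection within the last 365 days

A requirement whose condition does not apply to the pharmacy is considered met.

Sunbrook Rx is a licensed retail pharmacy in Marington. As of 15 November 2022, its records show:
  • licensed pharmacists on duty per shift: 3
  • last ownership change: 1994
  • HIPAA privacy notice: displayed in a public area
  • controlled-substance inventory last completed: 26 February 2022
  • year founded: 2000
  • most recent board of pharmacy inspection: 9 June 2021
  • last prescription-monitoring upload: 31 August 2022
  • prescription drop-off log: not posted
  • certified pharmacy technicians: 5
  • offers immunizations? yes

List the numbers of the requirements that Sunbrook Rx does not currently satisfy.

3, 4, 7

1. controlled-substance inventory 262 days ago vs limit 270 → met
2. condition 'offers immunizations' holds; certified pharmacy technicians 5 ≥ 5 → met
3. prescription-monitoring upload 76 days ago vs limit 60 → not met
4. prescription drop-off log absent → not met
5. HIPAA privacy notice present → met
6. licensed pharmacists on duty per shift 3 ≥ 2 → met
7. board of pharmacy inspection 524 days ago vs limit 365 → not met
Not met: 3, 4, 7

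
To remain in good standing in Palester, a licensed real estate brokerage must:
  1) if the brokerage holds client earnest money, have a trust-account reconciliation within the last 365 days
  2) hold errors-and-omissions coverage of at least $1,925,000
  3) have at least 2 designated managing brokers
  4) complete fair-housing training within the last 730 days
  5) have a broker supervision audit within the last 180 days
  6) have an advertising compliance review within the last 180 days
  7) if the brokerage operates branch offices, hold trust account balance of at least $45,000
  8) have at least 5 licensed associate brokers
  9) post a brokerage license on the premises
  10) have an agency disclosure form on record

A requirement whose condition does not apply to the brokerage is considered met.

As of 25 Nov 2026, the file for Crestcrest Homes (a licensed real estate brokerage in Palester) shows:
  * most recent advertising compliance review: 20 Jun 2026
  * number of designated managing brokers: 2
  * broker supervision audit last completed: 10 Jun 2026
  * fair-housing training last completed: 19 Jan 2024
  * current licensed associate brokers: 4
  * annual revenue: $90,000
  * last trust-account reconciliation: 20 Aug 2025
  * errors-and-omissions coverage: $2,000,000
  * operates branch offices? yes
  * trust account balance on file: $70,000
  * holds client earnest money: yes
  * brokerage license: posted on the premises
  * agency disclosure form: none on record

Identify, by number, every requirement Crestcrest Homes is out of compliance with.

1. condition 'holds client earnest money' holds; trust-account reconciliation 462 days ago vs limit 365 → not met
2. errors-and-omissions coverage $2,000,000 ≥ $1,925,000 → met
3. designated managing brokers 2 ≥ 2 → met
4. fair-housing training 1041 days ago vs limit 730 → not met
5. broker supervision audit 168 days ago vs limit 180 → met
6. advertising compliance review 158 days ago vs limit 180 → met
7. condition 'operates branch offices' holds; trust account balance $70,000 ≥ $45,000 → met
8. licensed associate brokers 4 < 5 → not met
9. brokerage license present → met
10. agency disclosure form absent → not met
Not met: 1, 4, 8, 10

1, 4, 8, 10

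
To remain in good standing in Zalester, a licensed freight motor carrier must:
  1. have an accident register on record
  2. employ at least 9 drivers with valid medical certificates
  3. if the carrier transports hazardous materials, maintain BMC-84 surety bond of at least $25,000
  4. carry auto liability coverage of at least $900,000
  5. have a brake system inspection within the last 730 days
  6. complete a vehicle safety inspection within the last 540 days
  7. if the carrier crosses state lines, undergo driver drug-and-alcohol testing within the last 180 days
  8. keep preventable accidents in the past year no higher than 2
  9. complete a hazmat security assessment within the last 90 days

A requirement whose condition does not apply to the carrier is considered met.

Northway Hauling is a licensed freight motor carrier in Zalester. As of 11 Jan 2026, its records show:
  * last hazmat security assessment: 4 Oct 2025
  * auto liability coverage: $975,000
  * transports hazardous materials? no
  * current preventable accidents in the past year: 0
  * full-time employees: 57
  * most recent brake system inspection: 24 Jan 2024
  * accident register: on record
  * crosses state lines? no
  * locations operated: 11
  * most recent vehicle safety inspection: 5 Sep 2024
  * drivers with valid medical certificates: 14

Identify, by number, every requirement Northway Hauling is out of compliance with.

9

1. accident register present → met
2. drivers with valid medical certificates 14 ≥ 9 → met
3. condition 'transports hazardous materials' does not hold → requirement n/a → met
4. auto liability coverage $975,000 ≥ $900,000 → met
5. brake system inspection 718 days ago vs limit 730 → met
6. vehicle safety inspection 493 days ago vs limit 540 → met
7. condition 'crosses state lines' does not hold → requirement n/a → met
8. preventable accidents in the past year 0 ≤ 2 → met
9. hazmat security assessment 99 days ago vs limit 90 → not met
Not met: 9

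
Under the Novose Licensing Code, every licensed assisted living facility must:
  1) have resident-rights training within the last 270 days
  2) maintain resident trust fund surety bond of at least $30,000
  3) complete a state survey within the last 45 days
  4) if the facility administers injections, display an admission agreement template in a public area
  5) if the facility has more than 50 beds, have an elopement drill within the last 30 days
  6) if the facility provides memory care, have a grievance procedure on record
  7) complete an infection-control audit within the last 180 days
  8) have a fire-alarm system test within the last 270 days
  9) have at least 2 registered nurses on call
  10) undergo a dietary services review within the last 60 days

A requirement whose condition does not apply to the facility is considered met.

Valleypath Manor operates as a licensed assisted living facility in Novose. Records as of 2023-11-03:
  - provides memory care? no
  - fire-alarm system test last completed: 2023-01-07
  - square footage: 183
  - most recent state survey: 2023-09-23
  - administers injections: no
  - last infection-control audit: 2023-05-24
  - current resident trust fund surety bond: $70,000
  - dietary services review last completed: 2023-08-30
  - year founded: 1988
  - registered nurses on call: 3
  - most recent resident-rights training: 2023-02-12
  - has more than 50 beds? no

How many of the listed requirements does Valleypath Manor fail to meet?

1. resident-rights training 264 days ago vs limit 270 → met
2. resident trust fund surety bond $70,000 ≥ $30,000 → met
3. state survey 41 days ago vs limit 45 → met
4. condition 'administers injections' does not hold → requirement n/a → met
5. condition 'has more than 50 beds' does not hold → requirement n/a → met
6. condition 'provides memory care' does not hold → requirement n/a → met
7. infection-control audit 163 days ago vs limit 180 → met
8. fire-alarm system test 300 days ago vs limit 270 → not met
9. registered nurses on call 3 ≥ 2 → met
10. dietary services review 65 days ago vs limit 60 → not met
Not met: 2 of 10

2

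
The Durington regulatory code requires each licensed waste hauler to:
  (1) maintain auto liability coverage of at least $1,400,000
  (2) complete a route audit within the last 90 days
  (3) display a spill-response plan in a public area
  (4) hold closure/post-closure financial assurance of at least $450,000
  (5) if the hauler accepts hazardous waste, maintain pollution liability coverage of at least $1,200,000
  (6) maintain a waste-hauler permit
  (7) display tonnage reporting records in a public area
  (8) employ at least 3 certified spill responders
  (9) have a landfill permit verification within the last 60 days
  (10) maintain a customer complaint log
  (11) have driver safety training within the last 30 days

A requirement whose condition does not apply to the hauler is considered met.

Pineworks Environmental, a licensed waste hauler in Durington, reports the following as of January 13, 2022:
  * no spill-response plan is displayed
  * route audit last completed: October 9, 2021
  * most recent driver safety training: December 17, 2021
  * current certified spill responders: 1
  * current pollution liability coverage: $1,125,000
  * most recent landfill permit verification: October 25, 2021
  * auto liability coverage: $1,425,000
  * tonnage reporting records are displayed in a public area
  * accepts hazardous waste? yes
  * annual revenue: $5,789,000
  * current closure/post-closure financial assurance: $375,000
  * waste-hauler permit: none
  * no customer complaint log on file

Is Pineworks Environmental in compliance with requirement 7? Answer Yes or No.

7. tonnage reporting records present → met

Yes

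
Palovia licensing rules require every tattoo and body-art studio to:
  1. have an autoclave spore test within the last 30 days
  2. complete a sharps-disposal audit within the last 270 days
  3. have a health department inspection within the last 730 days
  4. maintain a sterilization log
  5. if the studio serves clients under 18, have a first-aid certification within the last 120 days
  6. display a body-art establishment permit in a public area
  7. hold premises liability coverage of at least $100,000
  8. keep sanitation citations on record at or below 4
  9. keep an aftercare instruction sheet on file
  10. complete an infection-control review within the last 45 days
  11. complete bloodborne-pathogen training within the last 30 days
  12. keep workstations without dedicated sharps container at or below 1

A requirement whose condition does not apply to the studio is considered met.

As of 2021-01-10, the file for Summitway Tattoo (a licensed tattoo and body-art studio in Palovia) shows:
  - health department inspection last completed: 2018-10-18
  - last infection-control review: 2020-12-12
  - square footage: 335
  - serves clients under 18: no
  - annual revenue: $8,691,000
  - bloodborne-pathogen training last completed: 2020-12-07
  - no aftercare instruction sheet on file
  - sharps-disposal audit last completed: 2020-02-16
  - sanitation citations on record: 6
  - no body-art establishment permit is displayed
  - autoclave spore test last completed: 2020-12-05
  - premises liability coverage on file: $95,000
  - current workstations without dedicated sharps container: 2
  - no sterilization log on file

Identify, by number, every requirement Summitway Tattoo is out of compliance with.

1, 2, 3, 4, 6, 7, 8, 9, 11, 12

1. autoclave spore test 36 days ago vs limit 30 → not met
2. sharps-disposal audit 329 days ago vs limit 270 → not met
3. health department inspection 815 days ago vs limit 730 → not met
4. sterilization log absent → not met
5. condition 'serves clients under 18' does not hold → requirement n/a → met
6. body-art establishment permit absent → not met
7. premises liability coverage $95,000 < $100,000 → not met
8. sanitation citations on record 6 > 4 → not met
9. aftercare instruction sheet absent → not met
10. infection-control review 29 days ago vs limit 45 → met
11. bloodborne-pathogen training 34 days ago vs limit 30 → not met
12. workstations without dedicated sharps container 2 > 1 → not met
Not met: 1, 2, 3, 4, 6, 7, 8, 9, 11, 12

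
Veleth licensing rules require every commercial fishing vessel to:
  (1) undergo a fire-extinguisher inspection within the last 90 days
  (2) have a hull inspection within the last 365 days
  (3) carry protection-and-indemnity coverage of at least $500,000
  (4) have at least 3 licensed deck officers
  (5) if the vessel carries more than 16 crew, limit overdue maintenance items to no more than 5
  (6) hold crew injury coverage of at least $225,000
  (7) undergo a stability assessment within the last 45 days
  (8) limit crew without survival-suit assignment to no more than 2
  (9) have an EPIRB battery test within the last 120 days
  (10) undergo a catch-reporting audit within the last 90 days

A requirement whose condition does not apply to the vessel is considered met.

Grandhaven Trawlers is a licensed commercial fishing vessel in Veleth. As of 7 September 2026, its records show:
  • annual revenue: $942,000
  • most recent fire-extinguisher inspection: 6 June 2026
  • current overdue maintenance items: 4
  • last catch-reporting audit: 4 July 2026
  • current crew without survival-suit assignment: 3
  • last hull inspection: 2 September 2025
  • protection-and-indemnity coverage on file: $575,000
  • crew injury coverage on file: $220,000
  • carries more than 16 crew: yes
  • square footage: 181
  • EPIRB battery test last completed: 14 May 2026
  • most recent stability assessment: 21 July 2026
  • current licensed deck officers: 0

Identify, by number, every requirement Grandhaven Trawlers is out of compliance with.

1. fire-extinguisher inspection 93 days ago vs limit 90 → not met
2. hull inspection 370 days ago vs limit 365 → not met
3. protection-and-indemnity coverage $575,000 ≥ $500,000 → met
4. licensed deck officers 0 < 3 → not met
5. condition 'carries more than 16 crew' holds; overdue maintenance items 4 ≤ 5 → met
6. crew injury coverage $220,000 < $225,000 → not met
7. stability assessment 48 days ago vs limit 45 → not met
8. crew without survival-suit assignment 3 > 2 → not met
9. EPIRB battery test 116 days ago vs limit 120 → met
10. catch-reporting audit 65 days ago vs limit 90 → met
Not met: 1, 2, 4, 6, 7, 8

1, 2, 4, 6, 7, 8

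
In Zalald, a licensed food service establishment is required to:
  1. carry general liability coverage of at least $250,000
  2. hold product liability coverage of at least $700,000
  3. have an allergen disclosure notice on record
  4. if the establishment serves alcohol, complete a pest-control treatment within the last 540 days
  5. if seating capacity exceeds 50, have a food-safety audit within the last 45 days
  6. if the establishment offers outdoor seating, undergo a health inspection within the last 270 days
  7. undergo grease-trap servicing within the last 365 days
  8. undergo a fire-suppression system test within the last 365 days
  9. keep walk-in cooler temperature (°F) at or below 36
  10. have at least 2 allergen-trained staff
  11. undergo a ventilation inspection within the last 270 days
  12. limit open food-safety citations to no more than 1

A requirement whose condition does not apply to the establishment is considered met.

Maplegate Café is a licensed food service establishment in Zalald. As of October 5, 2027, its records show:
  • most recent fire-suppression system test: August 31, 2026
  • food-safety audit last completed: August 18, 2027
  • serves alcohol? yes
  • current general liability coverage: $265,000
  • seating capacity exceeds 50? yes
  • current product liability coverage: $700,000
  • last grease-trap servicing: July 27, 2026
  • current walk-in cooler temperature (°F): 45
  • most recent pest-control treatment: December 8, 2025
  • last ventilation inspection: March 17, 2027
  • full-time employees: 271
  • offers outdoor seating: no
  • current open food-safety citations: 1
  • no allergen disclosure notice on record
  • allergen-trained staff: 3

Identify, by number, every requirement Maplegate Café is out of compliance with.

1. general liability coverage $265,000 ≥ $250,000 → met
2. product liability coverage $700,000 ≥ $700,000 → met
3. allergen disclosure notice absent → not met
4. condition 'serves alcohol' holds; pest-control treatment 666 days ago vs limit 540 → not met
5. condition 'seating capacity exceeds 50' holds; food-safety audit 48 days ago vs limit 45 → not met
6. condition 'offers outdoor seating' does not hold → requirement n/a → met
7. grease-trap servicing 435 days ago vs limit 365 → not met
8. fire-suppression system test 400 days ago vs limit 365 → not met
9. walk-in cooler temperature (°F) 45 > 36 → not met
10. allergen-trained staff 3 ≥ 2 → met
11. ventilation inspection 202 days ago vs limit 270 → met
12. open food-safety citations 1 ≤ 1 → met
Not met: 3, 4, 5, 7, 8, 9

3, 4, 5, 7, 8, 9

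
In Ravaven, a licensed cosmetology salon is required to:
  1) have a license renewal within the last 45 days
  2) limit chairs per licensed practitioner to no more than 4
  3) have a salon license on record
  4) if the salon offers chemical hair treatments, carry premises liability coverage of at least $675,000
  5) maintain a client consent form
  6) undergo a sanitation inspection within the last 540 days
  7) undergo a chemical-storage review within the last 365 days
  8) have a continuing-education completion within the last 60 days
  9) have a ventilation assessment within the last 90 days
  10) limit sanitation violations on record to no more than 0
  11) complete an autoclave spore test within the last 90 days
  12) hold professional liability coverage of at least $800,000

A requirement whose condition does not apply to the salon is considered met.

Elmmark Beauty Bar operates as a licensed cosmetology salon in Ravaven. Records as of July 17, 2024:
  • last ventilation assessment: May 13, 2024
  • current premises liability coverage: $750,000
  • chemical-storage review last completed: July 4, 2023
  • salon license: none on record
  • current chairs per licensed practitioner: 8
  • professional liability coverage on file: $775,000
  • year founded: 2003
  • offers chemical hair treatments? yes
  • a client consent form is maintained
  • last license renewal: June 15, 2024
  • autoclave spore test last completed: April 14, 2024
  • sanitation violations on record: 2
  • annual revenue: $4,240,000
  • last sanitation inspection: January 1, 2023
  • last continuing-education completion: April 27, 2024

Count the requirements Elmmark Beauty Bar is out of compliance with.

8

1. license renewal 32 days ago vs limit 45 → met
2. chairs per licensed practitioner 8 > 4 → not met
3. salon license absent → not met
4. condition 'offers chemical hair treatments' holds; premises liability coverage $750,000 ≥ $675,000 → met
5. client consent form present → met
6. sanitation inspection 563 days ago vs limit 540 → not met
7. chemical-storage review 379 days ago vs limit 365 → not met
8. continuing-education completion 81 days ago vs limit 60 → not met
9. ventilation assessment 65 days ago vs limit 90 → met
10. sanitation violations on record 2 > 0 → not met
11. autoclave spore test 94 days ago vs limit 90 → not met
12. professional liability coverage $775,000 < $800,000 → not met
Not met: 8 of 12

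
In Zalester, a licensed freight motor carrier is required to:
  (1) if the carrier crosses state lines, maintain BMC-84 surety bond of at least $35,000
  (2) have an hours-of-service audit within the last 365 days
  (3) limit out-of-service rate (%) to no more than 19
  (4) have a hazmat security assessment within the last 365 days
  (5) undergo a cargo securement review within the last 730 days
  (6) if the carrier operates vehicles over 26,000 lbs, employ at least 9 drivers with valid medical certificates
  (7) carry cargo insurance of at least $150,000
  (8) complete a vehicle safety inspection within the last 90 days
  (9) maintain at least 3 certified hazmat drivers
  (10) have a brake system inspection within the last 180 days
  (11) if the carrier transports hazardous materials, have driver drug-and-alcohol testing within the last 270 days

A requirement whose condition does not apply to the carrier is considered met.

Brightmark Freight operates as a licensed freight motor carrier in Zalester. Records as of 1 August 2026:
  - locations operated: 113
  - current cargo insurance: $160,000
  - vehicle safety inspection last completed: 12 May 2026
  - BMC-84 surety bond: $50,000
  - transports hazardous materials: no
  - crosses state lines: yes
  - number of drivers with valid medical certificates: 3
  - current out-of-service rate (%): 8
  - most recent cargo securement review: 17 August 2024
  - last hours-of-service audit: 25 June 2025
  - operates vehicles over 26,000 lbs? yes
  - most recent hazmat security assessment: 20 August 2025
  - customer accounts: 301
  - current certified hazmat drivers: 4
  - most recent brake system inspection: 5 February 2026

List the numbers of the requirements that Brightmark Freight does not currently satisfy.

1. condition 'crosses state lines' holds; BMC-84 surety bond $50,000 ≥ $35,000 → met
2. hours-of-service audit 402 days ago vs limit 365 → not met
3. out-of-service rate (%) 8 ≤ 19 → met
4. hazmat security assessment 346 days ago vs limit 365 → met
5. cargo securement review 714 days ago vs limit 730 → met
6. condition 'operates vehicles over 26,000 lbs' holds; drivers with valid medical certificates 3 < 9 → not met
7. cargo insurance $160,000 ≥ $150,000 → met
8. vehicle safety inspection 81 days ago vs limit 90 → met
9. certified hazmat drivers 4 ≥ 3 → met
10. brake system inspection 177 days ago vs limit 180 → met
11. condition 'transports hazardous materials' does not hold → requirement n/a → met
Not met: 2, 6

2, 6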